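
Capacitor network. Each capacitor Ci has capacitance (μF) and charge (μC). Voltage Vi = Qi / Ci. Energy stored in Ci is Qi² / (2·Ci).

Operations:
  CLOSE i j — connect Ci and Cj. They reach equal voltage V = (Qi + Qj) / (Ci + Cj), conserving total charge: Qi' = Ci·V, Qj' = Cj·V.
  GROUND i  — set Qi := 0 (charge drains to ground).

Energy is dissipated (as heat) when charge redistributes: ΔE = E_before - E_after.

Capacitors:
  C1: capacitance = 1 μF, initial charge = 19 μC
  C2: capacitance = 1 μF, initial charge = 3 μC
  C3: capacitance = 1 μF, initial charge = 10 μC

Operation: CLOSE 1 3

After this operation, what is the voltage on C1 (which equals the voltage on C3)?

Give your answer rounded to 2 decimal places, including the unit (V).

Answer: 14.50 V

Derivation:
Initial: C1(1μF, Q=19μC, V=19.00V), C2(1μF, Q=3μC, V=3.00V), C3(1μF, Q=10μC, V=10.00V)
Op 1: CLOSE 1-3: Q_total=29.00, C_total=2.00, V=14.50; Q1=14.50, Q3=14.50; dissipated=20.250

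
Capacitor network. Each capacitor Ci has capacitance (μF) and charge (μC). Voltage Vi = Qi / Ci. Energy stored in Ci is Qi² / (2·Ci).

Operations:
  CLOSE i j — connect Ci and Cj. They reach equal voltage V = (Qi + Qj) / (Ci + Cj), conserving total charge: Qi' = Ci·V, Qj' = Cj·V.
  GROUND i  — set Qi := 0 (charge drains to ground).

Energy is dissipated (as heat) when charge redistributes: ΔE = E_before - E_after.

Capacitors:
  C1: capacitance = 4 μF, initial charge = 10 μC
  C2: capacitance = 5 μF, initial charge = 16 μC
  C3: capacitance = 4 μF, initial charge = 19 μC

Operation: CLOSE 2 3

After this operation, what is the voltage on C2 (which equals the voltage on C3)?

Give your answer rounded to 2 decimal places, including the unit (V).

Initial: C1(4μF, Q=10μC, V=2.50V), C2(5μF, Q=16μC, V=3.20V), C3(4μF, Q=19μC, V=4.75V)
Op 1: CLOSE 2-3: Q_total=35.00, C_total=9.00, V=3.89; Q2=19.44, Q3=15.56; dissipated=2.669

Answer: 3.89 V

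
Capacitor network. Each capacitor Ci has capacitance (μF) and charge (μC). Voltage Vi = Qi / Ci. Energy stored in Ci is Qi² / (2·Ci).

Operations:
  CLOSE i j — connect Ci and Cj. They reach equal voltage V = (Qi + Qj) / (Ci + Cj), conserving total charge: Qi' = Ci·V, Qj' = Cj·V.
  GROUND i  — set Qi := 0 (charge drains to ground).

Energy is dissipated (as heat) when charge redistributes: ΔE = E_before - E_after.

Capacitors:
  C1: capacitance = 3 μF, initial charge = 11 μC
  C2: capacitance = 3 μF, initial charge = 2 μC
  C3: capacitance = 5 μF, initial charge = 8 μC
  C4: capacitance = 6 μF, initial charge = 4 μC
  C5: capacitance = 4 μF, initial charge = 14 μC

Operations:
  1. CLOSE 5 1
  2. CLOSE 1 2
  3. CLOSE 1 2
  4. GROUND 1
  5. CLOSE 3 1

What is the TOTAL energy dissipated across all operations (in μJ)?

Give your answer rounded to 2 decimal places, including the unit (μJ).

Initial: C1(3μF, Q=11μC, V=3.67V), C2(3μF, Q=2μC, V=0.67V), C3(5μF, Q=8μC, V=1.60V), C4(6μF, Q=4μC, V=0.67V), C5(4μF, Q=14μC, V=3.50V)
Op 1: CLOSE 5-1: Q_total=25.00, C_total=7.00, V=3.57; Q5=14.29, Q1=10.71; dissipated=0.024
Op 2: CLOSE 1-2: Q_total=12.71, C_total=6.00, V=2.12; Q1=6.36, Q2=6.36; dissipated=6.328
Op 3: CLOSE 1-2: Q_total=12.71, C_total=6.00, V=2.12; Q1=6.36, Q2=6.36; dissipated=0.000
Op 4: GROUND 1: Q1=0; energy lost=6.736
Op 5: CLOSE 3-1: Q_total=8.00, C_total=8.00, V=1.00; Q3=5.00, Q1=3.00; dissipated=2.400
Total dissipated: 15.488 μJ

Answer: 15.49 μJ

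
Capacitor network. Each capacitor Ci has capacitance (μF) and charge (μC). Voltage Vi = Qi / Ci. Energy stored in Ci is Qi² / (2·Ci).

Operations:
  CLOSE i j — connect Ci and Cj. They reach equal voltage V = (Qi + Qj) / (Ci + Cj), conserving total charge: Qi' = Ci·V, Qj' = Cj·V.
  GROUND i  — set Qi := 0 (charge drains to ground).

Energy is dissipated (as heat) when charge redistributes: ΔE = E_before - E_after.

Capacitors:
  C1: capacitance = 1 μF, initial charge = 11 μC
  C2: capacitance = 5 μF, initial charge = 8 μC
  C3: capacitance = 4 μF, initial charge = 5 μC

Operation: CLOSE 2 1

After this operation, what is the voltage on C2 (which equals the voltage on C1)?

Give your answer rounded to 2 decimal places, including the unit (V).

Initial: C1(1μF, Q=11μC, V=11.00V), C2(5μF, Q=8μC, V=1.60V), C3(4μF, Q=5μC, V=1.25V)
Op 1: CLOSE 2-1: Q_total=19.00, C_total=6.00, V=3.17; Q2=15.83, Q1=3.17; dissipated=36.817

Answer: 3.17 V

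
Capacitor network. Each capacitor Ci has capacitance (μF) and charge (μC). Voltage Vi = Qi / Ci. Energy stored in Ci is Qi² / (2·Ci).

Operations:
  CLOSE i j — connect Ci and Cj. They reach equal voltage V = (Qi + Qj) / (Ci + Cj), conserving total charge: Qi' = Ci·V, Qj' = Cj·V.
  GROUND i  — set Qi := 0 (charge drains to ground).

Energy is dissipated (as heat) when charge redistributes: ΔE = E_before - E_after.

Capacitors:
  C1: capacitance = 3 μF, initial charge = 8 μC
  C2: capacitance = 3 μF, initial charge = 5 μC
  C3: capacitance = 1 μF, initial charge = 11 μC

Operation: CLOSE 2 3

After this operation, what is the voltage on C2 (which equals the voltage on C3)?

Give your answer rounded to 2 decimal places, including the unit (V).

Initial: C1(3μF, Q=8μC, V=2.67V), C2(3μF, Q=5μC, V=1.67V), C3(1μF, Q=11μC, V=11.00V)
Op 1: CLOSE 2-3: Q_total=16.00, C_total=4.00, V=4.00; Q2=12.00, Q3=4.00; dissipated=32.667

Answer: 4.00 V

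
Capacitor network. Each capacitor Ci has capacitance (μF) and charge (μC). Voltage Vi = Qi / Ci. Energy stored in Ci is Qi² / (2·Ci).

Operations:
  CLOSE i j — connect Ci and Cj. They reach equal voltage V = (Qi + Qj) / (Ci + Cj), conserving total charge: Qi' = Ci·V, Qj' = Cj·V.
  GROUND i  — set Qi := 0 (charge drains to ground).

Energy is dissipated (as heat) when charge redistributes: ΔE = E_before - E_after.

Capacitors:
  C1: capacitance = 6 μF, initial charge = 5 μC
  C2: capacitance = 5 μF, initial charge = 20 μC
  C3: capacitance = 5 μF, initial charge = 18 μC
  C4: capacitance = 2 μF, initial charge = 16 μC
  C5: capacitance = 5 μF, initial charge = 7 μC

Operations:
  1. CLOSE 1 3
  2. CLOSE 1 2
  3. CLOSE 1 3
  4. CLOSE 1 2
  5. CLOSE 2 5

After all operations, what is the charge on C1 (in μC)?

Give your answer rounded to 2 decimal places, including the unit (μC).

Answer: 16.46 μC

Derivation:
Initial: C1(6μF, Q=5μC, V=0.83V), C2(5μF, Q=20μC, V=4.00V), C3(5μF, Q=18μC, V=3.60V), C4(2μF, Q=16μC, V=8.00V), C5(5μF, Q=7μC, V=1.40V)
Op 1: CLOSE 1-3: Q_total=23.00, C_total=11.00, V=2.09; Q1=12.55, Q3=10.45; dissipated=10.438
Op 2: CLOSE 1-2: Q_total=32.55, C_total=11.00, V=2.96; Q1=17.75, Q2=14.79; dissipated=4.970
Op 3: CLOSE 1-3: Q_total=28.21, C_total=11.00, V=2.56; Q1=15.39, Q3=12.82; dissipated=1.027
Op 4: CLOSE 1-2: Q_total=30.18, C_total=11.00, V=2.74; Q1=16.46, Q2=13.72; dissipated=0.212
Op 5: CLOSE 2-5: Q_total=20.72, C_total=10.00, V=2.07; Q2=10.36, Q5=10.36; dissipated=2.256
Final charges: Q1=16.46, Q2=10.36, Q3=12.82, Q4=16.00, Q5=10.36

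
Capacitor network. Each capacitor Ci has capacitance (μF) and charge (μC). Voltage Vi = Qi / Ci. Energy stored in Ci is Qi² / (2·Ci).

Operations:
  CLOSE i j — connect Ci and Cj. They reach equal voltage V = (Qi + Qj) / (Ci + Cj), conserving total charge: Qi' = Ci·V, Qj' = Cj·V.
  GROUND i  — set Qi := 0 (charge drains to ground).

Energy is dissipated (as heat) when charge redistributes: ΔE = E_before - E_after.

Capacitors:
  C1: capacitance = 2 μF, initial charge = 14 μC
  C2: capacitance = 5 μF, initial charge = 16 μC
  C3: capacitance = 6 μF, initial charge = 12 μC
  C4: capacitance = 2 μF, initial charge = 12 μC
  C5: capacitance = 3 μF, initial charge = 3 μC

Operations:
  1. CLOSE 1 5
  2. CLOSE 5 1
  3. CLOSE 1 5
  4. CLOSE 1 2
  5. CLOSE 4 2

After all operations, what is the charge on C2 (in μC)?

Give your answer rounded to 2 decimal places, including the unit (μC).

Answer: 20.20 μC

Derivation:
Initial: C1(2μF, Q=14μC, V=7.00V), C2(5μF, Q=16μC, V=3.20V), C3(6μF, Q=12μC, V=2.00V), C4(2μF, Q=12μC, V=6.00V), C5(3μF, Q=3μC, V=1.00V)
Op 1: CLOSE 1-5: Q_total=17.00, C_total=5.00, V=3.40; Q1=6.80, Q5=10.20; dissipated=21.600
Op 2: CLOSE 5-1: Q_total=17.00, C_total=5.00, V=3.40; Q5=10.20, Q1=6.80; dissipated=0.000
Op 3: CLOSE 1-5: Q_total=17.00, C_total=5.00, V=3.40; Q1=6.80, Q5=10.20; dissipated=0.000
Op 4: CLOSE 1-2: Q_total=22.80, C_total=7.00, V=3.26; Q1=6.51, Q2=16.29; dissipated=0.029
Op 5: CLOSE 4-2: Q_total=28.29, C_total=7.00, V=4.04; Q4=8.08, Q2=20.20; dissipated=5.374
Final charges: Q1=6.51, Q2=20.20, Q3=12.00, Q4=8.08, Q5=10.20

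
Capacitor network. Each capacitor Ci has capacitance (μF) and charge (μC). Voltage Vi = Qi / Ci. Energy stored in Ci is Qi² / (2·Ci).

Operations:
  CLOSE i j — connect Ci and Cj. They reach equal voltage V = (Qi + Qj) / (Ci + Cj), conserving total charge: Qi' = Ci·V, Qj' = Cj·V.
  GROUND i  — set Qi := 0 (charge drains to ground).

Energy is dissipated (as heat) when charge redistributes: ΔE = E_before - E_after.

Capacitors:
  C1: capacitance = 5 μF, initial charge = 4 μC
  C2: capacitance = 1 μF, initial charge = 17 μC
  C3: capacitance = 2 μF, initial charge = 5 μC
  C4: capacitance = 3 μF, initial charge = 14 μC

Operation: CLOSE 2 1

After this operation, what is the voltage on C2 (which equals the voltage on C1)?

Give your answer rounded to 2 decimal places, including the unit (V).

Answer: 3.50 V

Derivation:
Initial: C1(5μF, Q=4μC, V=0.80V), C2(1μF, Q=17μC, V=17.00V), C3(2μF, Q=5μC, V=2.50V), C4(3μF, Q=14μC, V=4.67V)
Op 1: CLOSE 2-1: Q_total=21.00, C_total=6.00, V=3.50; Q2=3.50, Q1=17.50; dissipated=109.350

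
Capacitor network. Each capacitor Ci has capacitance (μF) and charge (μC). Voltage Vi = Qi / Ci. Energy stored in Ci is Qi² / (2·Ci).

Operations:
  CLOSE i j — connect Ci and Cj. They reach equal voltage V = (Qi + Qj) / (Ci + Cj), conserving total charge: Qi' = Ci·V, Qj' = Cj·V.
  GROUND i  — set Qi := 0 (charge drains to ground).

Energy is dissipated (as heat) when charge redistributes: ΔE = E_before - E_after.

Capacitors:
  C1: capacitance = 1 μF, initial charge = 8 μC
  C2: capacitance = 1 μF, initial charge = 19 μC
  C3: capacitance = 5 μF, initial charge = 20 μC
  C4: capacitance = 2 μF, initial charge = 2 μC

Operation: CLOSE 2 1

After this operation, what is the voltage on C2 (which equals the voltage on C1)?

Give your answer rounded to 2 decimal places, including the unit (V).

Initial: C1(1μF, Q=8μC, V=8.00V), C2(1μF, Q=19μC, V=19.00V), C3(5μF, Q=20μC, V=4.00V), C4(2μF, Q=2μC, V=1.00V)
Op 1: CLOSE 2-1: Q_total=27.00, C_total=2.00, V=13.50; Q2=13.50, Q1=13.50; dissipated=30.250

Answer: 13.50 V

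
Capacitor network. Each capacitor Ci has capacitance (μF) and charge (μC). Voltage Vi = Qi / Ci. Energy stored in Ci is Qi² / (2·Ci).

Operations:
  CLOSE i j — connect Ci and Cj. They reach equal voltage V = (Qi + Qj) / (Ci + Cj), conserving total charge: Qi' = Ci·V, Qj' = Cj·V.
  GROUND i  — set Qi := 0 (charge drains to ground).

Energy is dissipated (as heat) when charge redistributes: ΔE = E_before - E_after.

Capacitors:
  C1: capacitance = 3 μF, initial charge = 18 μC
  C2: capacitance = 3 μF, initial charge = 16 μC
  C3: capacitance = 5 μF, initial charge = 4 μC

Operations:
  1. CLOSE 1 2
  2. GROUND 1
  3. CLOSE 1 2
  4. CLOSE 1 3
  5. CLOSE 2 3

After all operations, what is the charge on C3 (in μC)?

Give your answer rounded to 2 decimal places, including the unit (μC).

Answer: 10.20 μC

Derivation:
Initial: C1(3μF, Q=18μC, V=6.00V), C2(3μF, Q=16μC, V=5.33V), C3(5μF, Q=4μC, V=0.80V)
Op 1: CLOSE 1-2: Q_total=34.00, C_total=6.00, V=5.67; Q1=17.00, Q2=17.00; dissipated=0.333
Op 2: GROUND 1: Q1=0; energy lost=48.167
Op 3: CLOSE 1-2: Q_total=17.00, C_total=6.00, V=2.83; Q1=8.50, Q2=8.50; dissipated=24.083
Op 4: CLOSE 1-3: Q_total=12.50, C_total=8.00, V=1.56; Q1=4.69, Q3=7.81; dissipated=3.876
Op 5: CLOSE 2-3: Q_total=16.31, C_total=8.00, V=2.04; Q2=6.12, Q3=10.20; dissipated=1.514
Final charges: Q1=4.69, Q2=6.12, Q3=10.20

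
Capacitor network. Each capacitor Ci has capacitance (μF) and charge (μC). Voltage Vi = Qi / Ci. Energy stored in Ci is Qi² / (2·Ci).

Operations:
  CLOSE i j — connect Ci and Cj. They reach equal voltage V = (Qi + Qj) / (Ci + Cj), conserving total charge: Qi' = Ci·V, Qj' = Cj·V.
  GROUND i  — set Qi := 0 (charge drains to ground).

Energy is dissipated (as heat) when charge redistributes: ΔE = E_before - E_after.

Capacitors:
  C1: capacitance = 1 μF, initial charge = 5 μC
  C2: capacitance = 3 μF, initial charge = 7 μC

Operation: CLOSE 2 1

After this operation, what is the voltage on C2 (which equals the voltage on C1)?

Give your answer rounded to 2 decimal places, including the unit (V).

Initial: C1(1μF, Q=5μC, V=5.00V), C2(3μF, Q=7μC, V=2.33V)
Op 1: CLOSE 2-1: Q_total=12.00, C_total=4.00, V=3.00; Q2=9.00, Q1=3.00; dissipated=2.667

Answer: 3.00 V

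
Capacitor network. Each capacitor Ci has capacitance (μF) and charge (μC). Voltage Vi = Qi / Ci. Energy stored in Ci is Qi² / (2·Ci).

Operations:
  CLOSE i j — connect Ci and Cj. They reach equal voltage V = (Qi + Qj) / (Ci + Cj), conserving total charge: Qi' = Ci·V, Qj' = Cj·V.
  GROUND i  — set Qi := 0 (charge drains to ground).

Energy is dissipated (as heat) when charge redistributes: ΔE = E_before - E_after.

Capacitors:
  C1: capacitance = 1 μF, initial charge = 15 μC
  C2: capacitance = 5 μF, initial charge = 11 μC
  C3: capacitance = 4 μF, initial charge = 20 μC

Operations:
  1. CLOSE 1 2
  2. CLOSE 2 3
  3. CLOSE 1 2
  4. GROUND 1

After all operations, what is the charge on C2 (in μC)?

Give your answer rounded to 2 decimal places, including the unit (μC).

Answer: 22.90 μC

Derivation:
Initial: C1(1μF, Q=15μC, V=15.00V), C2(5μF, Q=11μC, V=2.20V), C3(4μF, Q=20μC, V=5.00V)
Op 1: CLOSE 1-2: Q_total=26.00, C_total=6.00, V=4.33; Q1=4.33, Q2=21.67; dissipated=68.267
Op 2: CLOSE 2-3: Q_total=41.67, C_total=9.00, V=4.63; Q2=23.15, Q3=18.52; dissipated=0.494
Op 3: CLOSE 1-2: Q_total=27.48, C_total=6.00, V=4.58; Q1=4.58, Q2=22.90; dissipated=0.037
Op 4: GROUND 1: Q1=0; energy lost=10.489
Final charges: Q1=0.00, Q2=22.90, Q3=18.52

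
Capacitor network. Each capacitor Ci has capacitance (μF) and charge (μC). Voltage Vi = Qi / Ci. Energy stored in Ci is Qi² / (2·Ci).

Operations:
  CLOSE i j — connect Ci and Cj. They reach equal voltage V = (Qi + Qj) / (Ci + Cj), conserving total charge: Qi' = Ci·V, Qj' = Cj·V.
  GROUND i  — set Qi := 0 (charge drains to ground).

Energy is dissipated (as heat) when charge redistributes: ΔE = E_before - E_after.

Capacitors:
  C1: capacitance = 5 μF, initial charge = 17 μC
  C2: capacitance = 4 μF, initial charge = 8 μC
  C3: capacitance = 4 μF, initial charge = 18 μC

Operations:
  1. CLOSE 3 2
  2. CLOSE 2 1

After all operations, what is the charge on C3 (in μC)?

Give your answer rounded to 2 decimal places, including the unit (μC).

Answer: 13.00 μC

Derivation:
Initial: C1(5μF, Q=17μC, V=3.40V), C2(4μF, Q=8μC, V=2.00V), C3(4μF, Q=18μC, V=4.50V)
Op 1: CLOSE 3-2: Q_total=26.00, C_total=8.00, V=3.25; Q3=13.00, Q2=13.00; dissipated=6.250
Op 2: CLOSE 2-1: Q_total=30.00, C_total=9.00, V=3.33; Q2=13.33, Q1=16.67; dissipated=0.025
Final charges: Q1=16.67, Q2=13.33, Q3=13.00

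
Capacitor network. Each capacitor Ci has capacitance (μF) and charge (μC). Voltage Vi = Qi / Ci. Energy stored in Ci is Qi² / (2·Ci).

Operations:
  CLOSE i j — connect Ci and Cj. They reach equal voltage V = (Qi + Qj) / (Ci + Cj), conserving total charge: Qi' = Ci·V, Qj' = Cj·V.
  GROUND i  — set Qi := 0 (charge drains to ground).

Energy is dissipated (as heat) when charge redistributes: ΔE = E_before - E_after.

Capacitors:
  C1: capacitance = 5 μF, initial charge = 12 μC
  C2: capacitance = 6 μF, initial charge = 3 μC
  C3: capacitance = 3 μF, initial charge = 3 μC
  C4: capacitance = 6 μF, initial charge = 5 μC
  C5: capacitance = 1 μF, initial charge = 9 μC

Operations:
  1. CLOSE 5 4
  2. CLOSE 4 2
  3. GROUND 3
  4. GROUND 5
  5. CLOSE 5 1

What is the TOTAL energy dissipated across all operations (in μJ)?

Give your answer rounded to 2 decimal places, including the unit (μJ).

Answer: 37.86 μJ

Derivation:
Initial: C1(5μF, Q=12μC, V=2.40V), C2(6μF, Q=3μC, V=0.50V), C3(3μF, Q=3μC, V=1.00V), C4(6μF, Q=5μC, V=0.83V), C5(1μF, Q=9μC, V=9.00V)
Op 1: CLOSE 5-4: Q_total=14.00, C_total=7.00, V=2.00; Q5=2.00, Q4=12.00; dissipated=28.583
Op 2: CLOSE 4-2: Q_total=15.00, C_total=12.00, V=1.25; Q4=7.50, Q2=7.50; dissipated=3.375
Op 3: GROUND 3: Q3=0; energy lost=1.500
Op 4: GROUND 5: Q5=0; energy lost=2.000
Op 5: CLOSE 5-1: Q_total=12.00, C_total=6.00, V=2.00; Q5=2.00, Q1=10.00; dissipated=2.400
Total dissipated: 37.858 μJ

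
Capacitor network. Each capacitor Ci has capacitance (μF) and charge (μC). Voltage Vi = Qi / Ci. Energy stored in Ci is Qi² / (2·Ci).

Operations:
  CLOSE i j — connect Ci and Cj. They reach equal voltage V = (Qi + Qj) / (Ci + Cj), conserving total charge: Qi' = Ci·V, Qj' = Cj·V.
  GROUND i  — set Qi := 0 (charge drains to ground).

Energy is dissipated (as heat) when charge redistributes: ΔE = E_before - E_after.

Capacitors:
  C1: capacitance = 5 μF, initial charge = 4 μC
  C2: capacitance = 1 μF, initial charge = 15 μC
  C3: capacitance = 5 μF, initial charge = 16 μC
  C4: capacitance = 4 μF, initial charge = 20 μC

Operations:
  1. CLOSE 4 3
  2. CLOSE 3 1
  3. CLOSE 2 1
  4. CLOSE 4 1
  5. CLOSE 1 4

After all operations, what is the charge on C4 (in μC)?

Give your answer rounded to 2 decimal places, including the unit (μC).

Initial: C1(5μF, Q=4μC, V=0.80V), C2(1μF, Q=15μC, V=15.00V), C3(5μF, Q=16μC, V=3.20V), C4(4μF, Q=20μC, V=5.00V)
Op 1: CLOSE 4-3: Q_total=36.00, C_total=9.00, V=4.00; Q4=16.00, Q3=20.00; dissipated=3.600
Op 2: CLOSE 3-1: Q_total=24.00, C_total=10.00, V=2.40; Q3=12.00, Q1=12.00; dissipated=12.800
Op 3: CLOSE 2-1: Q_total=27.00, C_total=6.00, V=4.50; Q2=4.50, Q1=22.50; dissipated=66.150
Op 4: CLOSE 4-1: Q_total=38.50, C_total=9.00, V=4.28; Q4=17.11, Q1=21.39; dissipated=0.278
Op 5: CLOSE 1-4: Q_total=38.50, C_total=9.00, V=4.28; Q1=21.39, Q4=17.11; dissipated=0.000
Final charges: Q1=21.39, Q2=4.50, Q3=12.00, Q4=17.11

Answer: 17.11 μC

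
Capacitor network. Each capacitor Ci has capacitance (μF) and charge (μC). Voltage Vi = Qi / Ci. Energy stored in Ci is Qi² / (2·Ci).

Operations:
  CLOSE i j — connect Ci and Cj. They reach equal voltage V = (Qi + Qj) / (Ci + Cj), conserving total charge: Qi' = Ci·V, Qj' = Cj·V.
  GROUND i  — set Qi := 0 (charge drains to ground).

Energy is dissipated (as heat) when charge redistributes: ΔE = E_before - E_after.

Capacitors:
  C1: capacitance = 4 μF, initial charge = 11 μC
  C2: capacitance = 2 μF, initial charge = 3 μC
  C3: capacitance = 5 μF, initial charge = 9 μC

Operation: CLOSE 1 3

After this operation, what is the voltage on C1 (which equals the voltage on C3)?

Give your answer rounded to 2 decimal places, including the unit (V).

Answer: 2.22 V

Derivation:
Initial: C1(4μF, Q=11μC, V=2.75V), C2(2μF, Q=3μC, V=1.50V), C3(5μF, Q=9μC, V=1.80V)
Op 1: CLOSE 1-3: Q_total=20.00, C_total=9.00, V=2.22; Q1=8.89, Q3=11.11; dissipated=1.003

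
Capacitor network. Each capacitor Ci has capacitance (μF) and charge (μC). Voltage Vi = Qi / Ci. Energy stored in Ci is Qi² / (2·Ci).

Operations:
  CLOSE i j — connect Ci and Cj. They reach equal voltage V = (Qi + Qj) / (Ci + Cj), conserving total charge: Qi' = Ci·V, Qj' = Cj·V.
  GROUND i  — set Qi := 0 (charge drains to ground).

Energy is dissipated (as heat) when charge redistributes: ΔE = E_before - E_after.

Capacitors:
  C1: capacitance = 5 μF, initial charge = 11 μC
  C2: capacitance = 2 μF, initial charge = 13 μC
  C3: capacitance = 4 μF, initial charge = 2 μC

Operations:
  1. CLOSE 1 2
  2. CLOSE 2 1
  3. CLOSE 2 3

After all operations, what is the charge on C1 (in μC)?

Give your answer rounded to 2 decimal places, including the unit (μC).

Initial: C1(5μF, Q=11μC, V=2.20V), C2(2μF, Q=13μC, V=6.50V), C3(4μF, Q=2μC, V=0.50V)
Op 1: CLOSE 1-2: Q_total=24.00, C_total=7.00, V=3.43; Q1=17.14, Q2=6.86; dissipated=13.207
Op 2: CLOSE 2-1: Q_total=24.00, C_total=7.00, V=3.43; Q2=6.86, Q1=17.14; dissipated=0.000
Op 3: CLOSE 2-3: Q_total=8.86, C_total=6.00, V=1.48; Q2=2.95, Q3=5.90; dissipated=5.718
Final charges: Q1=17.14, Q2=2.95, Q3=5.90

Answer: 17.14 μC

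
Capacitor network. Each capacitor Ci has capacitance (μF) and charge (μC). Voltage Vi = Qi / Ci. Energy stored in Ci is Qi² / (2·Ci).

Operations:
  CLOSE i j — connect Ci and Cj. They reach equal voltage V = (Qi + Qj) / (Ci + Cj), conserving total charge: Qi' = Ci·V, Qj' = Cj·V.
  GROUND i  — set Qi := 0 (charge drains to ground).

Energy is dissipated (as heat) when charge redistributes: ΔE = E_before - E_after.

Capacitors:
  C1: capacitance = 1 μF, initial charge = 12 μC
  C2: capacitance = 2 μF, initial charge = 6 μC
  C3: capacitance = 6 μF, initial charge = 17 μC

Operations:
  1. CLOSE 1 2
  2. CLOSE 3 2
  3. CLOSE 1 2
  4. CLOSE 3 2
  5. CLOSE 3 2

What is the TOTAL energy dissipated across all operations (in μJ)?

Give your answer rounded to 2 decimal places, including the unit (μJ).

Answer: 36.87 μJ

Derivation:
Initial: C1(1μF, Q=12μC, V=12.00V), C2(2μF, Q=6μC, V=3.00V), C3(6μF, Q=17μC, V=2.83V)
Op 1: CLOSE 1-2: Q_total=18.00, C_total=3.00, V=6.00; Q1=6.00, Q2=12.00; dissipated=27.000
Op 2: CLOSE 3-2: Q_total=29.00, C_total=8.00, V=3.62; Q3=21.75, Q2=7.25; dissipated=7.521
Op 3: CLOSE 1-2: Q_total=13.25, C_total=3.00, V=4.42; Q1=4.42, Q2=8.83; dissipated=1.880
Op 4: CLOSE 3-2: Q_total=30.58, C_total=8.00, V=3.82; Q3=22.94, Q2=7.65; dissipated=0.470
Op 5: CLOSE 3-2: Q_total=30.58, C_total=8.00, V=3.82; Q3=22.94, Q2=7.65; dissipated=0.000
Total dissipated: 36.871 μJ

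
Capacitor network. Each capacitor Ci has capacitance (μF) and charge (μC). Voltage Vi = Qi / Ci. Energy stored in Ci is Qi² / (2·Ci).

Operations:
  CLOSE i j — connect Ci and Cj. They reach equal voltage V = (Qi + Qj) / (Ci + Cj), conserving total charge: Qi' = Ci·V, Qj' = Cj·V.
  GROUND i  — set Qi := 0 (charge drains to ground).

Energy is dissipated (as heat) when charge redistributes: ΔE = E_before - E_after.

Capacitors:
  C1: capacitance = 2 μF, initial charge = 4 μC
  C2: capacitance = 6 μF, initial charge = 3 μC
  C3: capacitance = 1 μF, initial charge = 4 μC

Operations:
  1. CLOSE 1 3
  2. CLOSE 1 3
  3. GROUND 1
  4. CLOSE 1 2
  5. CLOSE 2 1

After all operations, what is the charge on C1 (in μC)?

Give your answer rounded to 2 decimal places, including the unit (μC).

Initial: C1(2μF, Q=4μC, V=2.00V), C2(6μF, Q=3μC, V=0.50V), C3(1μF, Q=4μC, V=4.00V)
Op 1: CLOSE 1-3: Q_total=8.00, C_total=3.00, V=2.67; Q1=5.33, Q3=2.67; dissipated=1.333
Op 2: CLOSE 1-3: Q_total=8.00, C_total=3.00, V=2.67; Q1=5.33, Q3=2.67; dissipated=0.000
Op 3: GROUND 1: Q1=0; energy lost=7.111
Op 4: CLOSE 1-2: Q_total=3.00, C_total=8.00, V=0.38; Q1=0.75, Q2=2.25; dissipated=0.188
Op 5: CLOSE 2-1: Q_total=3.00, C_total=8.00, V=0.38; Q2=2.25, Q1=0.75; dissipated=0.000
Final charges: Q1=0.75, Q2=2.25, Q3=2.67

Answer: 0.75 μC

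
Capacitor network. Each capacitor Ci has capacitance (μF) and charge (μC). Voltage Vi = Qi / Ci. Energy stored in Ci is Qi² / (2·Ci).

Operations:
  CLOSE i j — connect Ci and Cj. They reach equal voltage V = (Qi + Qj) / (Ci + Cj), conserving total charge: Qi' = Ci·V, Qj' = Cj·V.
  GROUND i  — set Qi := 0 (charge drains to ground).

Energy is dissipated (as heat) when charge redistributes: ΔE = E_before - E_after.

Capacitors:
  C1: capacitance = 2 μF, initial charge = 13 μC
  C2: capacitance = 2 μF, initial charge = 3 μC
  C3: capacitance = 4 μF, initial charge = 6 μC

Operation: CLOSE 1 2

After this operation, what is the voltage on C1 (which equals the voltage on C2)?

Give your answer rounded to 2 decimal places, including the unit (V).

Answer: 4.00 V

Derivation:
Initial: C1(2μF, Q=13μC, V=6.50V), C2(2μF, Q=3μC, V=1.50V), C3(4μF, Q=6μC, V=1.50V)
Op 1: CLOSE 1-2: Q_total=16.00, C_total=4.00, V=4.00; Q1=8.00, Q2=8.00; dissipated=12.500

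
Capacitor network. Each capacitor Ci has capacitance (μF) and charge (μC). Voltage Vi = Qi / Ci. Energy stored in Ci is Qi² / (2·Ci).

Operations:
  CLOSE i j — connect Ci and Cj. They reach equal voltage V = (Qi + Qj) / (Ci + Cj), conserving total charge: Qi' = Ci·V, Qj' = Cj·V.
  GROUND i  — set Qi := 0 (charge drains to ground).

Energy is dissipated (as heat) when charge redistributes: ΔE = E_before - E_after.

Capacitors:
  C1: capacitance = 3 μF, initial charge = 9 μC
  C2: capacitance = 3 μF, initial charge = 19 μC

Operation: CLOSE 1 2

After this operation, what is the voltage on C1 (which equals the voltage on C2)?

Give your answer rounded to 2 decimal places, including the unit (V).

Answer: 4.67 V

Derivation:
Initial: C1(3μF, Q=9μC, V=3.00V), C2(3μF, Q=19μC, V=6.33V)
Op 1: CLOSE 1-2: Q_total=28.00, C_total=6.00, V=4.67; Q1=14.00, Q2=14.00; dissipated=8.333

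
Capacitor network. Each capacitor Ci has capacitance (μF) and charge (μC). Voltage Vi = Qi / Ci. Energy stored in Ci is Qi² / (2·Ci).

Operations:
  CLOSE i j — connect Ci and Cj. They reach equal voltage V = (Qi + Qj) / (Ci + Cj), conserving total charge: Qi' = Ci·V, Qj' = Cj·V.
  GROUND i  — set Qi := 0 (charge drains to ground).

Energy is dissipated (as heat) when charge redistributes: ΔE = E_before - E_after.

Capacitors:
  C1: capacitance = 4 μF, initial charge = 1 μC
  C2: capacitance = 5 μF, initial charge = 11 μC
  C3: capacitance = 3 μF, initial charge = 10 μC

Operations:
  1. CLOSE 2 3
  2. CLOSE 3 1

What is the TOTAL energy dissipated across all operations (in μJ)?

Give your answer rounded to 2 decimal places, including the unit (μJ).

Answer: 6.04 μJ

Derivation:
Initial: C1(4μF, Q=1μC, V=0.25V), C2(5μF, Q=11μC, V=2.20V), C3(3μF, Q=10μC, V=3.33V)
Op 1: CLOSE 2-3: Q_total=21.00, C_total=8.00, V=2.62; Q2=13.12, Q3=7.88; dissipated=1.204
Op 2: CLOSE 3-1: Q_total=8.88, C_total=7.00, V=1.27; Q3=3.80, Q1=5.07; dissipated=4.835
Total dissipated: 6.039 μJ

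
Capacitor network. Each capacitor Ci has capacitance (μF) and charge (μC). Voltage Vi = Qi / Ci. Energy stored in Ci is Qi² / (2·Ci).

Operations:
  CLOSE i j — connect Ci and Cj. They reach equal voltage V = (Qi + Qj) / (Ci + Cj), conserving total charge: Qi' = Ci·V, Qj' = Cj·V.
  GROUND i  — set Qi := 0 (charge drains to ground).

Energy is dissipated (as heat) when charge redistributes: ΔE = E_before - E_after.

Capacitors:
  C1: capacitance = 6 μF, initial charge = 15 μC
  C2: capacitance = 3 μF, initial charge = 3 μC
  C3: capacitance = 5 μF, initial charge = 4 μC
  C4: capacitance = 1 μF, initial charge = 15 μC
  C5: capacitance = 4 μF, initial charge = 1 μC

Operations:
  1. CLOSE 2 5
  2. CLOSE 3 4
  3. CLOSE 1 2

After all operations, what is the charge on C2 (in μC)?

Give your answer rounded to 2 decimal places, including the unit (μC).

Answer: 5.57 μC

Derivation:
Initial: C1(6μF, Q=15μC, V=2.50V), C2(3μF, Q=3μC, V=1.00V), C3(5μF, Q=4μC, V=0.80V), C4(1μF, Q=15μC, V=15.00V), C5(4μF, Q=1μC, V=0.25V)
Op 1: CLOSE 2-5: Q_total=4.00, C_total=7.00, V=0.57; Q2=1.71, Q5=2.29; dissipated=0.482
Op 2: CLOSE 3-4: Q_total=19.00, C_total=6.00, V=3.17; Q3=15.83, Q4=3.17; dissipated=84.017
Op 3: CLOSE 1-2: Q_total=16.71, C_total=9.00, V=1.86; Q1=11.14, Q2=5.57; dissipated=3.719
Final charges: Q1=11.14, Q2=5.57, Q3=15.83, Q4=3.17, Q5=2.29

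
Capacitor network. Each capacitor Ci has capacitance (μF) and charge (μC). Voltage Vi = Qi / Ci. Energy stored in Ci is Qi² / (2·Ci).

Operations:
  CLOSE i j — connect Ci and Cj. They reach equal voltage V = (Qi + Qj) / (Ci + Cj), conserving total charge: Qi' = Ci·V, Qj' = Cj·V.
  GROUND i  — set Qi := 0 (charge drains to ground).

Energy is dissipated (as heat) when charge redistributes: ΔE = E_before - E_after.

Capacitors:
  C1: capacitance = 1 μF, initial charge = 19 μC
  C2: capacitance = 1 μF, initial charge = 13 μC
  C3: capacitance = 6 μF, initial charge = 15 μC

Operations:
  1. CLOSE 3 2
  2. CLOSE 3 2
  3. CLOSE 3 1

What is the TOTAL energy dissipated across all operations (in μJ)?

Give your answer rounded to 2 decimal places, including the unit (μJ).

Initial: C1(1μF, Q=19μC, V=19.00V), C2(1μF, Q=13μC, V=13.00V), C3(6μF, Q=15μC, V=2.50V)
Op 1: CLOSE 3-2: Q_total=28.00, C_total=7.00, V=4.00; Q3=24.00, Q2=4.00; dissipated=47.250
Op 2: CLOSE 3-2: Q_total=28.00, C_total=7.00, V=4.00; Q3=24.00, Q2=4.00; dissipated=0.000
Op 3: CLOSE 3-1: Q_total=43.00, C_total=7.00, V=6.14; Q3=36.86, Q1=6.14; dissipated=96.429
Total dissipated: 143.679 μJ

Answer: 143.68 μJ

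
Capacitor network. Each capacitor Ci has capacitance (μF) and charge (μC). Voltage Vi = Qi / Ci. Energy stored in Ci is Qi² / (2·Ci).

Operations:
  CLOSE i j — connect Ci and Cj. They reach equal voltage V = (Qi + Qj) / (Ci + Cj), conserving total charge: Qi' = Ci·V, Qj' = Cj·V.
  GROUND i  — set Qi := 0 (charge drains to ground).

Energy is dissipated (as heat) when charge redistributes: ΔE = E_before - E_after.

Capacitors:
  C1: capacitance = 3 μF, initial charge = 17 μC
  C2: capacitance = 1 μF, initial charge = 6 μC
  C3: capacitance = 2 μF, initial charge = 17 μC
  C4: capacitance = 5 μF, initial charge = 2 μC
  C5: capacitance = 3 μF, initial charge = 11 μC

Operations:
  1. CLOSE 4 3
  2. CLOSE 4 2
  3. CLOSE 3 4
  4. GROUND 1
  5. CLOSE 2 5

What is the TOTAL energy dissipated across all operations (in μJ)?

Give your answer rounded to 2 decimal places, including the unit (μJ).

Answer: 99.80 μJ

Derivation:
Initial: C1(3μF, Q=17μC, V=5.67V), C2(1μF, Q=6μC, V=6.00V), C3(2μF, Q=17μC, V=8.50V), C4(5μF, Q=2μC, V=0.40V), C5(3μF, Q=11μC, V=3.67V)
Op 1: CLOSE 4-3: Q_total=19.00, C_total=7.00, V=2.71; Q4=13.57, Q3=5.43; dissipated=46.864
Op 2: CLOSE 4-2: Q_total=19.57, C_total=6.00, V=3.26; Q4=16.31, Q2=3.26; dissipated=4.498
Op 3: CLOSE 3-4: Q_total=21.74, C_total=7.00, V=3.11; Q3=6.21, Q4=15.53; dissipated=0.214
Op 4: GROUND 1: Q1=0; energy lost=48.167
Op 5: CLOSE 2-5: Q_total=14.26, C_total=4.00, V=3.57; Q2=3.57, Q5=10.70; dissipated=0.061
Total dissipated: 99.805 μJ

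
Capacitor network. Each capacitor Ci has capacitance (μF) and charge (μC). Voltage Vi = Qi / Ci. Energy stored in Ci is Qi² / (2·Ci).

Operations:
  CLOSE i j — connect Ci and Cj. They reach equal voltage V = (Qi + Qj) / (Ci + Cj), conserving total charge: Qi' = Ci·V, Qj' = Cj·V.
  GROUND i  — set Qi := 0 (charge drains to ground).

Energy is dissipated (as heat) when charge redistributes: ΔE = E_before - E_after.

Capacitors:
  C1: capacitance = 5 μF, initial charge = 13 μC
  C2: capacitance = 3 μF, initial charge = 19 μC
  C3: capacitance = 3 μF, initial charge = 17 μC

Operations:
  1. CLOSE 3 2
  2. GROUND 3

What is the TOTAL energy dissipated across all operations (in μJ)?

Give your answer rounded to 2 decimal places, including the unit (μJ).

Answer: 54.33 μJ

Derivation:
Initial: C1(5μF, Q=13μC, V=2.60V), C2(3μF, Q=19μC, V=6.33V), C3(3μF, Q=17μC, V=5.67V)
Op 1: CLOSE 3-2: Q_total=36.00, C_total=6.00, V=6.00; Q3=18.00, Q2=18.00; dissipated=0.333
Op 2: GROUND 3: Q3=0; energy lost=54.000
Total dissipated: 54.333 μJ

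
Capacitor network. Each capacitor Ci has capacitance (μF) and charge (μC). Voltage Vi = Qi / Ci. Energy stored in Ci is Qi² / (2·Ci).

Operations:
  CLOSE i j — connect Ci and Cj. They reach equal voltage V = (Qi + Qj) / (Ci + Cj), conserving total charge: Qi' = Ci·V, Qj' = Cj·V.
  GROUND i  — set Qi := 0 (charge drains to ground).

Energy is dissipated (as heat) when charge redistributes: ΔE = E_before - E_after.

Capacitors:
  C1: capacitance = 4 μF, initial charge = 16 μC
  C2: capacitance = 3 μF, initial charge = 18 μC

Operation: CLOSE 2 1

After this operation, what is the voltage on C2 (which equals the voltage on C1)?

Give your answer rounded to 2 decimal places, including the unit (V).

Initial: C1(4μF, Q=16μC, V=4.00V), C2(3μF, Q=18μC, V=6.00V)
Op 1: CLOSE 2-1: Q_total=34.00, C_total=7.00, V=4.86; Q2=14.57, Q1=19.43; dissipated=3.429

Answer: 4.86 V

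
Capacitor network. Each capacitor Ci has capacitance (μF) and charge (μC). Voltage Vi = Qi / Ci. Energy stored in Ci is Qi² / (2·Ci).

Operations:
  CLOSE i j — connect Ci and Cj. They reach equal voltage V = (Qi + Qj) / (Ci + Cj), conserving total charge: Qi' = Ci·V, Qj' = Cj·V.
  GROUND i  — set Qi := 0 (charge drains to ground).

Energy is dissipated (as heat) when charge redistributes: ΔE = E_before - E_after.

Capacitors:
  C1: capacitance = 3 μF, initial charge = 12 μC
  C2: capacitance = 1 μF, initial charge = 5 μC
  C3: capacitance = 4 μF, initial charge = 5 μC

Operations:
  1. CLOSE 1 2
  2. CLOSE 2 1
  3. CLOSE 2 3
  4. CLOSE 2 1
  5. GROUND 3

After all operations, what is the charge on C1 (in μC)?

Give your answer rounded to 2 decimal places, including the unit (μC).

Answer: 10.95 μC

Derivation:
Initial: C1(3μF, Q=12μC, V=4.00V), C2(1μF, Q=5μC, V=5.00V), C3(4μF, Q=5μC, V=1.25V)
Op 1: CLOSE 1-2: Q_total=17.00, C_total=4.00, V=4.25; Q1=12.75, Q2=4.25; dissipated=0.375
Op 2: CLOSE 2-1: Q_total=17.00, C_total=4.00, V=4.25; Q2=4.25, Q1=12.75; dissipated=0.000
Op 3: CLOSE 2-3: Q_total=9.25, C_total=5.00, V=1.85; Q2=1.85, Q3=7.40; dissipated=3.600
Op 4: CLOSE 2-1: Q_total=14.60, C_total=4.00, V=3.65; Q2=3.65, Q1=10.95; dissipated=2.160
Op 5: GROUND 3: Q3=0; energy lost=6.845
Final charges: Q1=10.95, Q2=3.65, Q3=0.00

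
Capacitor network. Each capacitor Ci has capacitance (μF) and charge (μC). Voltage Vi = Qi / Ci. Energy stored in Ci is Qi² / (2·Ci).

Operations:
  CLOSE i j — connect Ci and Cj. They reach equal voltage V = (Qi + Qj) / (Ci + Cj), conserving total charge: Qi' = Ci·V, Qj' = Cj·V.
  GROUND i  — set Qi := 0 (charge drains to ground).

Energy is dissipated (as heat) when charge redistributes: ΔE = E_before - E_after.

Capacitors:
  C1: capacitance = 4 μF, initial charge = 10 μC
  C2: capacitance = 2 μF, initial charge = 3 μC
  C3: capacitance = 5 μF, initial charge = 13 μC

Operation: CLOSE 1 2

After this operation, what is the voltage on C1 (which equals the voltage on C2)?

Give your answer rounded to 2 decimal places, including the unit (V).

Answer: 2.17 V

Derivation:
Initial: C1(4μF, Q=10μC, V=2.50V), C2(2μF, Q=3μC, V=1.50V), C3(5μF, Q=13μC, V=2.60V)
Op 1: CLOSE 1-2: Q_total=13.00, C_total=6.00, V=2.17; Q1=8.67, Q2=4.33; dissipated=0.667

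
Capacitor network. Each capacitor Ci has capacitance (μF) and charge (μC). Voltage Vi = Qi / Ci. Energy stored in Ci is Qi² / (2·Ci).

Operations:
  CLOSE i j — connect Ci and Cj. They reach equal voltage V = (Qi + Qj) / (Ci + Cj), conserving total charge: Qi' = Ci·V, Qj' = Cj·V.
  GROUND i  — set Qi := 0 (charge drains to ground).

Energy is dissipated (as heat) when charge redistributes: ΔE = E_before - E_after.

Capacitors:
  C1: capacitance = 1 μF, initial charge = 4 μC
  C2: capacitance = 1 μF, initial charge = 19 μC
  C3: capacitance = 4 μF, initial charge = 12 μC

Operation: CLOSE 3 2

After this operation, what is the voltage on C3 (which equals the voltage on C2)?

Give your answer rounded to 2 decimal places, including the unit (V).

Answer: 6.20 V

Derivation:
Initial: C1(1μF, Q=4μC, V=4.00V), C2(1μF, Q=19μC, V=19.00V), C3(4μF, Q=12μC, V=3.00V)
Op 1: CLOSE 3-2: Q_total=31.00, C_total=5.00, V=6.20; Q3=24.80, Q2=6.20; dissipated=102.400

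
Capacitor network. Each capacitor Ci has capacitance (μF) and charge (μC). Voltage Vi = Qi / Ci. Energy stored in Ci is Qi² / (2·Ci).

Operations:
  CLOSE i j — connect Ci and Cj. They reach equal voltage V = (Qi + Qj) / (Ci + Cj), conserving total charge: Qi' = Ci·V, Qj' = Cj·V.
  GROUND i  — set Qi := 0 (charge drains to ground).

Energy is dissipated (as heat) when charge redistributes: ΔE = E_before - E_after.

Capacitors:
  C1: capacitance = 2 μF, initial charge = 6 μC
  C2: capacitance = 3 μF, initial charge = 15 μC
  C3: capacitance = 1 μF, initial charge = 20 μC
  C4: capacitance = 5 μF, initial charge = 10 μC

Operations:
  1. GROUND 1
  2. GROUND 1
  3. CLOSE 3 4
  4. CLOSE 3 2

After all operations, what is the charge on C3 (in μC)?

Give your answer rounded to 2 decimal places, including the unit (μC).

Answer: 5.00 μC

Derivation:
Initial: C1(2μF, Q=6μC, V=3.00V), C2(3μF, Q=15μC, V=5.00V), C3(1μF, Q=20μC, V=20.00V), C4(5μF, Q=10μC, V=2.00V)
Op 1: GROUND 1: Q1=0; energy lost=9.000
Op 2: GROUND 1: Q1=0; energy lost=0.000
Op 3: CLOSE 3-4: Q_total=30.00, C_total=6.00, V=5.00; Q3=5.00, Q4=25.00; dissipated=135.000
Op 4: CLOSE 3-2: Q_total=20.00, C_total=4.00, V=5.00; Q3=5.00, Q2=15.00; dissipated=0.000
Final charges: Q1=0.00, Q2=15.00, Q3=5.00, Q4=25.00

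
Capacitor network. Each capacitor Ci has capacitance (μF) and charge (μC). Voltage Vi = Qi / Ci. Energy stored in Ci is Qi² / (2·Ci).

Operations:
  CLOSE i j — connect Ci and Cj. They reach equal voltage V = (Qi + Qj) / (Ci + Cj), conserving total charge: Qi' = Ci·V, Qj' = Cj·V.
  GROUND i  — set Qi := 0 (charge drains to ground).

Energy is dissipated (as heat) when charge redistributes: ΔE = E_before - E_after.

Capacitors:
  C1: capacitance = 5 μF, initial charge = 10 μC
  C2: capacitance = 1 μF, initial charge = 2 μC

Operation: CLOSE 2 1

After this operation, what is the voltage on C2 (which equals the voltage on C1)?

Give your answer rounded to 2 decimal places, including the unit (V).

Answer: 2.00 V

Derivation:
Initial: C1(5μF, Q=10μC, V=2.00V), C2(1μF, Q=2μC, V=2.00V)
Op 1: CLOSE 2-1: Q_total=12.00, C_total=6.00, V=2.00; Q2=2.00, Q1=10.00; dissipated=0.000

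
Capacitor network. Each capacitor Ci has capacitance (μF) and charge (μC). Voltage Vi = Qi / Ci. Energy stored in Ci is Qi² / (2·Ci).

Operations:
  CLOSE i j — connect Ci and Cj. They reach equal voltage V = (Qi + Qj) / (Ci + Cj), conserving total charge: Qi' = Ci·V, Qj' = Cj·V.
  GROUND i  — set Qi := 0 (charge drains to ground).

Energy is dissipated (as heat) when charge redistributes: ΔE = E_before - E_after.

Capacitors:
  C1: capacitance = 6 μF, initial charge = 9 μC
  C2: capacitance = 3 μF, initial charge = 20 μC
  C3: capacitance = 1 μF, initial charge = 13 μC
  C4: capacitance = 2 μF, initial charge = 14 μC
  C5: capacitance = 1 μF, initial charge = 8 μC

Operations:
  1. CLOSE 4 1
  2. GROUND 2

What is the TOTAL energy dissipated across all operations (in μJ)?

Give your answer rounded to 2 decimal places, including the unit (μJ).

Answer: 89.35 μJ

Derivation:
Initial: C1(6μF, Q=9μC, V=1.50V), C2(3μF, Q=20μC, V=6.67V), C3(1μF, Q=13μC, V=13.00V), C4(2μF, Q=14μC, V=7.00V), C5(1μF, Q=8μC, V=8.00V)
Op 1: CLOSE 4-1: Q_total=23.00, C_total=8.00, V=2.88; Q4=5.75, Q1=17.25; dissipated=22.688
Op 2: GROUND 2: Q2=0; energy lost=66.667
Total dissipated: 89.354 μJ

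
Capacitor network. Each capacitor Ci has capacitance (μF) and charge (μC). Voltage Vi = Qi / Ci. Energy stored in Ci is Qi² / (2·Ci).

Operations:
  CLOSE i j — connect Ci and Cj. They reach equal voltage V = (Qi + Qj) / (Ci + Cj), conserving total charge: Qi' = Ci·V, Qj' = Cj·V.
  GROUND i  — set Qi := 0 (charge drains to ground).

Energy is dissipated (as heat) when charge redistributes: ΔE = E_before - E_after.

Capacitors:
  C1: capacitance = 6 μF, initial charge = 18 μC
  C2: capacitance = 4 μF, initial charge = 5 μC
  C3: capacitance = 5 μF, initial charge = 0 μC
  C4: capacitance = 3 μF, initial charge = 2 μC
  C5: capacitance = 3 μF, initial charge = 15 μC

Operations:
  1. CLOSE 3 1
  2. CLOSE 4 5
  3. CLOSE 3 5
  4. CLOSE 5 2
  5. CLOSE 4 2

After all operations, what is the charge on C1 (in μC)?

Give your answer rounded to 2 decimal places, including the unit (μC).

Answer: 9.82 μC

Derivation:
Initial: C1(6μF, Q=18μC, V=3.00V), C2(4μF, Q=5μC, V=1.25V), C3(5μF, Q=0μC, V=0.00V), C4(3μF, Q=2μC, V=0.67V), C5(3μF, Q=15μC, V=5.00V)
Op 1: CLOSE 3-1: Q_total=18.00, C_total=11.00, V=1.64; Q3=8.18, Q1=9.82; dissipated=12.273
Op 2: CLOSE 4-5: Q_total=17.00, C_total=6.00, V=2.83; Q4=8.50, Q5=8.50; dissipated=14.083
Op 3: CLOSE 3-5: Q_total=16.68, C_total=8.00, V=2.09; Q3=10.43, Q5=6.26; dissipated=1.343
Op 4: CLOSE 5-2: Q_total=11.26, C_total=7.00, V=1.61; Q5=4.82, Q2=6.43; dissipated=0.598
Op 5: CLOSE 4-2: Q_total=14.93, C_total=7.00, V=2.13; Q4=6.40, Q2=8.53; dissipated=1.287
Final charges: Q1=9.82, Q2=8.53, Q3=10.43, Q4=6.40, Q5=4.82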